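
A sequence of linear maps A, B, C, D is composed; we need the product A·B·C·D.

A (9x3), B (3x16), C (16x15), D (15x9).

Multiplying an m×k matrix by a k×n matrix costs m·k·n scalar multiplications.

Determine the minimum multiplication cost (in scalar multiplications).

Adjacent pairs: AB = 9·3·16 = 432; BC = 3·16·15 = 720; CD = 16·15·9 = 2160.
Length 3: A..C: k=1: 0+720+9·3·15=1125; k=2: 432+0+9·16·15=2592 → min 1125 | B..D: k=2: 0+2160+3·16·9=2592; k=3: 720+0+3·15·9=1125 → min 1125.
Length 4: A..D: k=1: 0+1125+9·3·9=1368; k=2: 432+2160+9·16·9=3888; k=3: 1125+0+9·15·9=2340 → min 1368.
Optimal order: (A·((B·C)·D)) with cost 1368.

1368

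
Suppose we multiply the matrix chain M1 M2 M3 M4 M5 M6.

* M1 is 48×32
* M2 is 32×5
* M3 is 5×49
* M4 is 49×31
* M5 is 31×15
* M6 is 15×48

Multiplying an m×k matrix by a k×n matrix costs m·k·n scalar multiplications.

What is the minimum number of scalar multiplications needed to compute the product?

32720

Adjacent pairs: M1M2 = 48·32·5 = 7680; M2M3 = 32·5·49 = 7840; M3M4 = 5·49·31 = 7595; M4M5 = 49·31·15 = 22785; M5M6 = 31·15·48 = 22320.
Length 3: M1..M3: k=1: 0+7840+48·32·49=83104; k=2: 7680+0+48·5·49=19440 → min 19440 | M2..M4: k=2: 0+7595+32·5·31=12555; k=3: 7840+0+32·49·31=56448 → min 12555 | M3..M5: k=3: 0+22785+5·49·15=26460; k=4: 7595+0+5·31·15=9920 → min 9920 | M4..M6: k=4: 0+22320+49·31·48=95232; k=5: 22785+0+49·15·48=58065 → min 58065.
Length 4: M1..M4: k=1: 0+12555+48·32·31=60171; k=2: 7680+7595+48·5·31=22715; k=3: 19440+0+48·49·31=92352 → min 22715 | M2..M5: k=2: 0+9920+32·5·15=12320; k=3: 7840+22785+32·49·15=54145; k=4: 12555+0+32·31·15=27435 → min 12320 | M3..M6: k=3: 0+58065+5·49·48=69825; k=4: 7595+22320+5·31·48=37355; k=5: 9920+0+5·15·48=13520 → min 13520.
Length 5: M1..M5: k=1: 0+12320+48·32·15=35360; k=2: 7680+9920+48·5·15=21200; k=3: 19440+22785+48·49·15=77505; k=4: 22715+0+48·31·15=45035 → min 21200 | M2..M6: k=2: 0+13520+32·5·48=21200; k=3: 7840+58065+32·49·48=141169; k=4: 12555+22320+32·31·48=82491; k=5: 12320+0+32·15·48=35360 → min 21200.
Length 6: M1..M6: k=1: 0+21200+48·32·48=94928; k=2: 7680+13520+48·5·48=32720; k=3: 19440+58065+48·49·48=190401; k=4: 22715+22320+48·31·48=116459; k=5: 21200+0+48·15·48=55760 → min 32720.
Optimal order: ((M1 M2) (((M3 M4) M5) M6)) with cost 32720.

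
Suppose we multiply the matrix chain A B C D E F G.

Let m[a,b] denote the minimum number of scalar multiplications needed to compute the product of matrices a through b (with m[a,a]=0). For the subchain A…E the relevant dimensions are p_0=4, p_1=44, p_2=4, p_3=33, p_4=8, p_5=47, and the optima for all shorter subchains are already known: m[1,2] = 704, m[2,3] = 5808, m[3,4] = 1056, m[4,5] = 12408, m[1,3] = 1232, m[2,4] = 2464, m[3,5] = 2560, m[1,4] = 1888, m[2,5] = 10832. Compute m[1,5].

3392

m[1,5] = min over k∈[1,4] of m[1,k]+m[k+1,5]+p_{0}·p_k·p_{5}.
k=1: 0 + 10832 + 4·44·47 = 19104; k=2: 704 + 2560 + 4·4·47 = 4016; k=3: 1232 + 12408 + 4·33·47 = 19844; k=4: 1888 + 0 + 4·8·47 = 3392.
Minimum: 3392 at k=4.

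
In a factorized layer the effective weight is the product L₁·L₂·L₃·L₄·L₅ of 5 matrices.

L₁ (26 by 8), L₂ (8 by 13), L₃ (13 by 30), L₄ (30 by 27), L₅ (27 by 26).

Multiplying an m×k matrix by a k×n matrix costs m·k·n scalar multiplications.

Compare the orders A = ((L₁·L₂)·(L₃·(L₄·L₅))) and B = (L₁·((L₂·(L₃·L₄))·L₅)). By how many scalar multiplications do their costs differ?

18330

Order A = ((L₁·L₂)·(L₃·(L₄·L₅))): (L₁·L₂): 26×8 by 8×13 → 26×13, cost 26·8·13 = 2704; (L₄·L₅): 30×27 by 27×26 → 30×26, cost 30·27·26 = 21060; (L₃·(L₄·L₅)): 13×30 by 30×26 → 13×26, cost 13·30·26 = 10140; cumulative 31200; ((L₁·L₂)·(L₃·(L₄·L₅))): 26×13 by 13×26 → 26×26, cost 26·13·26 = 8788; cumulative 42692. Total 42692.
Order B = (L₁·((L₂·(L₃·L₄))·L₅)): (L₃·L₄): 13×30 by 30×27 → 13×27, cost 13·30·27 = 10530; (L₂·(L₃·L₄)): 8×13 by 13×27 → 8×27, cost 8·13·27 = 2808; cumulative 13338; ((L₂·(L₃·L₄))·L₅): 8×27 by 27×26 → 8×26, cost 8·27·26 = 5616; cumulative 18954; (L₁·((L₂·(L₃·L₄))·L₅)): 26×8 by 8×26 → 26×26, cost 26·8·26 = 5408; cumulative 24362. Total 24362.
Difference: |42692 − 24362| = 18330.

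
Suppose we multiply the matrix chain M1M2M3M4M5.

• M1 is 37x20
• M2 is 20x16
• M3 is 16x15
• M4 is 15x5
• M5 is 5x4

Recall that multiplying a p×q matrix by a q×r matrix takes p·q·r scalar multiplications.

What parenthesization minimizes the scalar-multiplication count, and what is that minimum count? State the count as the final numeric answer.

5500

Adjacent pairs: M1M2 = 37·20·16 = 11840; M2M3 = 20·16·15 = 4800; M3M4 = 16·15·5 = 1200; M4M5 = 15·5·4 = 300.
Length 3: M1..M3: k=1: 0+4800+37·20·15=15900; k=2: 11840+0+37·16·15=20720 → min 15900 | M2..M4: k=2: 0+1200+20·16·5=2800; k=3: 4800+0+20·15·5=6300 → min 2800 | M3..M5: k=3: 0+300+16·15·4=1260; k=4: 1200+0+16·5·4=1520 → min 1260.
Length 4: M1..M4: k=1: 0+2800+37·20·5=6500; k=2: 11840+1200+37·16·5=16000; k=3: 15900+0+37·15·5=18675 → min 6500 | M2..M5: k=2: 0+1260+20·16·4=2540; k=3: 4800+300+20·15·4=6300; k=4: 2800+0+20·5·4=3200 → min 2540.
Length 5: M1..M5: k=1: 0+2540+37·20·4=5500; k=2: 11840+1260+37·16·4=15468; k=3: 15900+300+37·15·4=18420; k=4: 6500+0+37·5·4=7240 → min 5500.
Optimal parenthesization: (M1(M2(M3(M4M5)))) with cost 5500.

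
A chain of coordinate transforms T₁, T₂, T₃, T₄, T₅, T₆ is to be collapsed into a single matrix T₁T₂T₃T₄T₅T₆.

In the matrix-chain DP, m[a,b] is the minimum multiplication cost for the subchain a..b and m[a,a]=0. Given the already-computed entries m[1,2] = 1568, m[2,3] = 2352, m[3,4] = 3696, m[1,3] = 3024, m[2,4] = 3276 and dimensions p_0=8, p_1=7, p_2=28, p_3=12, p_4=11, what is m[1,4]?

3892

m[1,4] = min over k∈[1,3] of m[1,k]+m[k+1,4]+p_{0}·p_k·p_{4}.
k=1: 0 + 3276 + 8·7·11 = 3892; k=2: 1568 + 3696 + 8·28·11 = 7728; k=3: 3024 + 0 + 8·12·11 = 4080.
Minimum: 3892 at k=1.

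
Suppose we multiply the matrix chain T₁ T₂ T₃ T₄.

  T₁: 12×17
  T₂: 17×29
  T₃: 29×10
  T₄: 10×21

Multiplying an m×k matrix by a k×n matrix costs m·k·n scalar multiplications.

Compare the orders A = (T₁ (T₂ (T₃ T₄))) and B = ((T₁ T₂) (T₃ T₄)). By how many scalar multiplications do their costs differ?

1413

Order A = (T₁ (T₂ (T₃ T₄))): (T₃ T₄): 29×10 by 10×21 → 29×21, cost 29·10·21 = 6090; (T₂ (T₃ T₄)): 17×29 by 29×21 → 17×21, cost 17·29·21 = 10353; cumulative 16443; (T₁ (T₂ (T₃ T₄))): 12×17 by 17×21 → 12×21, cost 12·17·21 = 4284; cumulative 20727. Total 20727.
Order B = ((T₁ T₂) (T₃ T₄)): (T₁ T₂): 12×17 by 17×29 → 12×29, cost 12·17·29 = 5916; (T₃ T₄): 29×10 by 10×21 → 29×21, cost 29·10·21 = 6090; ((T₁ T₂) (T₃ T₄)): 12×29 by 29×21 → 12×21, cost 12·29·21 = 7308; cumulative 19314. Total 19314.
Difference: |20727 − 19314| = 1413.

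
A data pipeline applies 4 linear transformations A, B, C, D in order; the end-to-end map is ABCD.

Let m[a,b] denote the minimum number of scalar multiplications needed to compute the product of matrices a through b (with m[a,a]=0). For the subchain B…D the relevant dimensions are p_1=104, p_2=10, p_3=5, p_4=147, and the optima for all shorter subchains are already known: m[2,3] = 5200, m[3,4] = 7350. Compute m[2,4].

m[2,4] = min over k∈[2,3] of m[2,k]+m[k+1,4]+p_{1}·p_k·p_{4}.
k=2: 0 + 7350 + 104·10·147 = 160230; k=3: 5200 + 0 + 104·5·147 = 81640.
Minimum: 81640 at k=3.

81640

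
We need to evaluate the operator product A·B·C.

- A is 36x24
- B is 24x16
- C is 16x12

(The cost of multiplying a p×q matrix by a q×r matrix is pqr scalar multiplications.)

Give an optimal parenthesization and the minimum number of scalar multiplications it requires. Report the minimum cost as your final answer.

(A·(B·C)): cost 14976.
((A·B)·C): cost 20736.
Optimal: (A·(B·C)) with cost 14976.

14976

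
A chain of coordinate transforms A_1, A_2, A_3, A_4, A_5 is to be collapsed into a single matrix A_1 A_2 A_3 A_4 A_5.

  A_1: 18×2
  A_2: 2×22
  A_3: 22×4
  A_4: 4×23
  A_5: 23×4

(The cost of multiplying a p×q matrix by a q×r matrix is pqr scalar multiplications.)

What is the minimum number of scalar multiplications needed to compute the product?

Adjacent pairs: A_1A_2 = 18·2·22 = 792; A_2A_3 = 2·22·4 = 176; A_3A_4 = 22·4·23 = 2024; A_4A_5 = 4·23·4 = 368.
Length 3: A_1..A_3: k=1: 0+176+18·2·4=320; k=2: 792+0+18·22·4=2376 → min 320 | A_2..A_4: k=2: 0+2024+2·22·23=3036; k=3: 176+0+2·4·23=360 → min 360 | A_3..A_5: k=3: 0+368+22·4·4=720; k=4: 2024+0+22·23·4=4048 → min 720.
Length 4: A_1..A_4: k=1: 0+360+18·2·23=1188; k=2: 792+2024+18·22·23=11924; k=3: 320+0+18·4·23=1976 → min 1188 | A_2..A_5: k=2: 0+720+2·22·4=896; k=3: 176+368+2·4·4=576; k=4: 360+0+2·23·4=544 → min 544.
Length 5: A_1..A_5: k=1: 0+544+18·2·4=688; k=2: 792+720+18·22·4=3096; k=3: 320+368+18·4·4=976; k=4: 1188+0+18·23·4=2844 → min 688.
Optimal order: (A_1 (((A_2 A_3) A_4) A_5)) with cost 688.

688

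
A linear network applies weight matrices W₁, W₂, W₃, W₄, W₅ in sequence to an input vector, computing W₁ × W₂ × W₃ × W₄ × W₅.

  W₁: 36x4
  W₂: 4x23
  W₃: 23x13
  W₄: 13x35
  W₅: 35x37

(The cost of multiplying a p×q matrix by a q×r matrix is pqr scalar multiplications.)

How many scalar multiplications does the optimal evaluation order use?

13524

Adjacent pairs: W₁W₂ = 36·4·23 = 3312; W₂W₃ = 4·23·13 = 1196; W₃W₄ = 23·13·35 = 10465; W₄W₅ = 13·35·37 = 16835.
Length 3: W₁..W₃: k=1: 0+1196+36·4·13=3068; k=2: 3312+0+36·23·13=14076 → min 3068 | W₂..W₄: k=2: 0+10465+4·23·35=13685; k=3: 1196+0+4·13·35=3016 → min 3016 | W₃..W₅: k=3: 0+16835+23·13·37=27898; k=4: 10465+0+23·35·37=40250 → min 27898.
Length 4: W₁..W₄: k=1: 0+3016+36·4·35=8056; k=2: 3312+10465+36·23·35=42757; k=3: 3068+0+36·13·35=19448 → min 8056 | W₂..W₅: k=2: 0+27898+4·23·37=31302; k=3: 1196+16835+4·13·37=19955; k=4: 3016+0+4·35·37=8196 → min 8196.
Length 5: W₁..W₅: k=1: 0+8196+36·4·37=13524; k=2: 3312+27898+36·23·37=61846; k=3: 3068+16835+36·13·37=37219; k=4: 8056+0+36·35·37=54676 → min 13524.
Optimal order: (W₁ × (((W₂ × W₃) × W₄) × W₅)) with cost 13524.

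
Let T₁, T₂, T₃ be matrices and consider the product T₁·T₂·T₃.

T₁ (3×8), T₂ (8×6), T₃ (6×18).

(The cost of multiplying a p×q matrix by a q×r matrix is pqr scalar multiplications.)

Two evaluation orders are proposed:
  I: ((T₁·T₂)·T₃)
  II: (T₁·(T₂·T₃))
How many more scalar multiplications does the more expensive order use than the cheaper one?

828

Order I = ((T₁·T₂)·T₃): (T₁·T₂): 3×8 by 8×6 → 3×6, cost 3·8·6 = 144; ((T₁·T₂)·T₃): 3×6 by 6×18 → 3×18, cost 3·6·18 = 324; cumulative 468. Total 468.
Order II = (T₁·(T₂·T₃)): (T₂·T₃): 8×6 by 6×18 → 8×18, cost 8·6·18 = 864; (T₁·(T₂·T₃)): 3×8 by 8×18 → 3×18, cost 3·8·18 = 432; cumulative 1296. Total 1296.
Difference: |468 − 1296| = 828.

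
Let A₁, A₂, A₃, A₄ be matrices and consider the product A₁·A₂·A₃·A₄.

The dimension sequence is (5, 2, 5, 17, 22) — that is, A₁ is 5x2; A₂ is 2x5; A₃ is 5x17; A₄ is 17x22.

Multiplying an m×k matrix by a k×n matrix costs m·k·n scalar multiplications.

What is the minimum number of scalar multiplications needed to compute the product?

Adjacent pairs: A₁A₂ = 5·2·5 = 50; A₂A₃ = 2·5·17 = 170; A₃A₄ = 5·17·22 = 1870.
Length 3: A₁..A₃: k=1: 0+170+5·2·17=340; k=2: 50+0+5·5·17=475 → min 340 | A₂..A₄: k=2: 0+1870+2·5·22=2090; k=3: 170+0+2·17·22=918 → min 918.
Length 4: A₁..A₄: k=1: 0+918+5·2·22=1138; k=2: 50+1870+5·5·22=2470; k=3: 340+0+5·17·22=2210 → min 1138.
Optimal order: (A₁·((A₂·A₃)·A₄)) with cost 1138.

1138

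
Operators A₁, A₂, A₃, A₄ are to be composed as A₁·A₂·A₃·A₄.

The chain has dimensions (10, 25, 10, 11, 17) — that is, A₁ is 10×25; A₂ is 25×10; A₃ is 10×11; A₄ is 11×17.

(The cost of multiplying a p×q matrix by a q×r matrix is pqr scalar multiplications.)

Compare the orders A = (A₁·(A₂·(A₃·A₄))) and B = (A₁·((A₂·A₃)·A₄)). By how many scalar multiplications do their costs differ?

1305

Order A = (A₁·(A₂·(A₃·A₄))): (A₃·A₄): 10×11 by 11×17 → 10×17, cost 10·11·17 = 1870; (A₂·(A₃·A₄)): 25×10 by 10×17 → 25×17, cost 25·10·17 = 4250; cumulative 6120; (A₁·(A₂·(A₃·A₄))): 10×25 by 25×17 → 10×17, cost 10·25·17 = 4250; cumulative 10370. Total 10370.
Order B = (A₁·((A₂·A₃)·A₄)): (A₂·A₃): 25×10 by 10×11 → 25×11, cost 25·10·11 = 2750; ((A₂·A₃)·A₄): 25×11 by 11×17 → 25×17, cost 25·11·17 = 4675; cumulative 7425; (A₁·((A₂·A₃)·A₄)): 10×25 by 25×17 → 10×17, cost 10·25·17 = 4250; cumulative 11675. Total 11675.
Difference: |10370 − 11675| = 1305.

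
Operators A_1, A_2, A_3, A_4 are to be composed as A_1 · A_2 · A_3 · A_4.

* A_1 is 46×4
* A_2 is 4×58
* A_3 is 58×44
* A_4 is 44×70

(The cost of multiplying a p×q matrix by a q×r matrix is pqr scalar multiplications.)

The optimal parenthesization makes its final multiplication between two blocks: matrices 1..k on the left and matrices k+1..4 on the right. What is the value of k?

Adjacent pairs: A_1A_2 = 46·4·58 = 10672; A_2A_3 = 4·58·44 = 10208; A_3A_4 = 58·44·70 = 178640.
Length 3: A_1..A_3: k=1: 0+10208+46·4·44=18304; k=2: 10672+0+46·58·44=128064 → min 18304 | A_2..A_4: k=2: 0+178640+4·58·70=194880; k=3: 10208+0+4·44·70=22528 → min 22528.
Top-level splits: k=1: (A_1..A_1)·(A_2..A_4) → 0+22528+46·4·70 = 35408; k=2: (A_1..A_2)·(A_3..A_4) → 10672+178640+46·58·70 = 376072; k=3: (A_1..A_3)·(A_4..A_4) → 18304+0+46·44·70 = 159984.
Best split is after A_1, i.e. k = 1.

1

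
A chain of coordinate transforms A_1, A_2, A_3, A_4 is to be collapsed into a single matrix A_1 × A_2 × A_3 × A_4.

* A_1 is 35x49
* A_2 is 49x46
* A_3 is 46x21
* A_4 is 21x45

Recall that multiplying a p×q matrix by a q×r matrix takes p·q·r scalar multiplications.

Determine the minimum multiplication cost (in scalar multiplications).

116424

Adjacent pairs: A_1A_2 = 35·49·46 = 78890; A_2A_3 = 49·46·21 = 47334; A_3A_4 = 46·21·45 = 43470.
Length 3: A_1..A_3: k=1: 0+47334+35·49·21=83349; k=2: 78890+0+35·46·21=112700 → min 83349 | A_2..A_4: k=2: 0+43470+49·46·45=144900; k=3: 47334+0+49·21·45=93639 → min 93639.
Length 4: A_1..A_4: k=1: 0+93639+35·49·45=170814; k=2: 78890+43470+35·46·45=194810; k=3: 83349+0+35·21·45=116424 → min 116424.
Optimal order: ((A_1 × (A_2 × A_3)) × A_4) with cost 116424.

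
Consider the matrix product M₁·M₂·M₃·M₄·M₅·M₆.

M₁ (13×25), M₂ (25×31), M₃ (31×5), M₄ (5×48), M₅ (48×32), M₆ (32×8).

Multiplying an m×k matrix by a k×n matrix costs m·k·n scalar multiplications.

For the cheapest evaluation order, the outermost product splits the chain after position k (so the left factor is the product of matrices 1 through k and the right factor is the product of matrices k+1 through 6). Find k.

Adjacent pairs: M₁M₂ = 13·25·31 = 10075; M₂M₃ = 25·31·5 = 3875; M₃M₄ = 31·5·48 = 7440; M₄M₅ = 5·48·32 = 7680; M₅M₆ = 48·32·8 = 12288.
Length 3: M₁..M₃: k=1: 0+3875+13·25·5=5500; k=2: 10075+0+13·31·5=12090 → min 5500 | M₂..M₄: k=2: 0+7440+25·31·48=44640; k=3: 3875+0+25·5·48=9875 → min 9875 | M₃..M₅: k=3: 0+7680+31·5·32=12640; k=4: 7440+0+31·48·32=55056 → min 12640 | M₄..M₆: k=4: 0+12288+5·48·8=14208; k=5: 7680+0+5·32·8=8960 → min 8960.
Length 4: M₁..M₄: k=1: 0+9875+13·25·48=25475; k=2: 10075+7440+13·31·48=36859; k=3: 5500+0+13·5·48=8620 → min 8620 | M₂..M₅: k=2: 0+12640+25·31·32=37440; k=3: 3875+7680+25·5·32=15555; k=4: 9875+0+25·48·32=48275 → min 15555 | M₃..M₆: k=3: 0+8960+31·5·8=10200; k=4: 7440+12288+31·48·8=31632; k=5: 12640+0+31·32·8=20576 → min 10200.
Length 5: M₁..M₅: k=1: 0+15555+13·25·32=25955; k=2: 10075+12640+13·31·32=35611; k=3: 5500+7680+13·5·32=15260; k=4: 8620+0+13·48·32=28588 → min 15260 | M₂..M₆: k=2: 0+10200+25·31·8=16400; k=3: 3875+8960+25·5·8=13835; k=4: 9875+12288+25·48·8=31763; k=5: 15555+0+25·32·8=21955 → min 13835.
Top-level splits: k=1: (M₁..M₁)·(M₂..M₆) → 0+13835+13·25·8 = 16435; k=2: (M₁..M₂)·(M₃..M₆) → 10075+10200+13·31·8 = 23499; k=3: (M₁..M₃)·(M₄..M₆) → 5500+8960+13·5·8 = 14980; k=4: (M₁..M₄)·(M₅..M₆) → 8620+12288+13·48·8 = 25900; k=5: (M₁..M₅)·(M₆..M₆) → 15260+0+13·32·8 = 18588.
Best split is after M₃, i.e. k = 3.

3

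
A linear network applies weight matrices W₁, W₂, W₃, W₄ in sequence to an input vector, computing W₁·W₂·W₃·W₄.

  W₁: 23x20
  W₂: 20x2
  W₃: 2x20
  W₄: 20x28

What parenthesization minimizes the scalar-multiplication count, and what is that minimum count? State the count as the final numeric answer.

3328

Adjacent pairs: W₁W₂ = 23·20·2 = 920; W₂W₃ = 20·2·20 = 800; W₃W₄ = 2·20·28 = 1120.
Length 3: W₁..W₃: k=1: 0+800+23·20·20=10000; k=2: 920+0+23·2·20=1840 → min 1840 | W₂..W₄: k=2: 0+1120+20·2·28=2240; k=3: 800+0+20·20·28=12000 → min 2240.
Length 4: W₁..W₄: k=1: 0+2240+23·20·28=15120; k=2: 920+1120+23·2·28=3328; k=3: 1840+0+23·20·28=14720 → min 3328.
Optimal parenthesization: ((W₁·W₂)·(W₃·W₄)) with cost 3328.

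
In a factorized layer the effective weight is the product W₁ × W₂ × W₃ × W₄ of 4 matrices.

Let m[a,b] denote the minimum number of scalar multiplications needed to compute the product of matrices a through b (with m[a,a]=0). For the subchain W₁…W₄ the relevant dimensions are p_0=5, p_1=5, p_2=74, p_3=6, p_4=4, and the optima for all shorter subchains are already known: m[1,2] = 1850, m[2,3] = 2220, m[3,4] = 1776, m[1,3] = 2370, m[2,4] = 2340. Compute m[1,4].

m[1,4] = min over k∈[1,3] of m[1,k]+m[k+1,4]+p_{0}·p_k·p_{4}.
k=1: 0 + 2340 + 5·5·4 = 2440; k=2: 1850 + 1776 + 5·74·4 = 5106; k=3: 2370 + 0 + 5·6·4 = 2490.
Minimum: 2440 at k=1.

2440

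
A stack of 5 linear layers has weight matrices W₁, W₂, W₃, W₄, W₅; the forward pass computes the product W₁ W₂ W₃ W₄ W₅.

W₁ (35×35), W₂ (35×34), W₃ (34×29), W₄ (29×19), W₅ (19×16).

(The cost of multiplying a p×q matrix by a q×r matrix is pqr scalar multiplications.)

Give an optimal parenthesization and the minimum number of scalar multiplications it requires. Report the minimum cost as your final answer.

63232

Adjacent pairs: W₁W₂ = 35·35·34 = 41650; W₂W₃ = 35·34·29 = 34510; W₃W₄ = 34·29·19 = 18734; W₄W₅ = 29·19·16 = 8816.
Length 3: W₁..W₃: k=1: 0+34510+35·35·29=70035; k=2: 41650+0+35·34·29=76160 → min 70035 | W₂..W₄: k=2: 0+18734+35·34·19=41344; k=3: 34510+0+35·29·19=53795 → min 41344 | W₃..W₅: k=3: 0+8816+34·29·16=24592; k=4: 18734+0+34·19·16=29070 → min 24592.
Length 4: W₁..W₄: k=1: 0+41344+35·35·19=64619; k=2: 41650+18734+35·34·19=82994; k=3: 70035+0+35·29·19=89320 → min 64619 | W₂..W₅: k=2: 0+24592+35·34·16=43632; k=3: 34510+8816+35·29·16=59566; k=4: 41344+0+35·19·16=51984 → min 43632.
Length 5: W₁..W₅: k=1: 0+43632+35·35·16=63232; k=2: 41650+24592+35·34·16=85282; k=3: 70035+8816+35·29·16=95091; k=4: 64619+0+35·19·16=75259 → min 63232.
Optimal parenthesization: (W₁ (W₂ (W₃ (W₄ W₅)))) with cost 63232.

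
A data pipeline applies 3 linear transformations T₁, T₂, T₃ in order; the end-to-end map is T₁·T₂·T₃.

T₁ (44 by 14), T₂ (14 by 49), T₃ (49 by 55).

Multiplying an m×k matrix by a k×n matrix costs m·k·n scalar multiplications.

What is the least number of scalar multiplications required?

Order (T₁·(T₂·T₃)): (T₂·T₃): 14×49 by 49×55 → 14×55, cost 14·49·55 = 37730; (T₁·(T₂·T₃)): 44×14 by 14×55 → 44×55, cost 44·14·55 = 33880; cumulative 71610. Total 71610.
Order ((T₁·T₂)·T₃): (T₁·T₂): 44×14 by 14×49 → 44×49, cost 44·14·49 = 30184; ((T₁·T₂)·T₃): 44×49 by 49×55 → 44×55, cost 44·49·55 = 118580; cumulative 148764. Total 148764.
Minimum: 71610.

71610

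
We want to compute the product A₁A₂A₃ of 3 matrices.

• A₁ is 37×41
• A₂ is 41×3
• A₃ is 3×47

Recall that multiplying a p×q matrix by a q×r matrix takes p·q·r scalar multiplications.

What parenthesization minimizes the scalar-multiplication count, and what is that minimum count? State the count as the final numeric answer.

9768

(A₁(A₂A₃)): cost 77080.
((A₁A₂)A₃): cost 9768.
Optimal: ((A₁A₂)A₃) with cost 9768.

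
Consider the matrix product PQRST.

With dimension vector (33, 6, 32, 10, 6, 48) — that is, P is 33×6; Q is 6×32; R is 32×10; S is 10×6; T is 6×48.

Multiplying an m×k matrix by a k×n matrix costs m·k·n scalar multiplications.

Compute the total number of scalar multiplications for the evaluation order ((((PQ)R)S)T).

(PQ): 33×6 by 6×32 → 33×32, cost 33·6·32 = 6336
((PQ)R): 33×32 by 32×10 → 33×10, cost 33·32·10 = 10560; cumulative 16896
(((PQ)R)S): 33×10 by 10×6 → 33×6, cost 33·10·6 = 1980; cumulative 18876
((((PQ)R)S)T): 33×6 by 6×48 → 33×48, cost 33·6·48 = 9504; cumulative 28380
Total: 28380 scalar multiplications.

28380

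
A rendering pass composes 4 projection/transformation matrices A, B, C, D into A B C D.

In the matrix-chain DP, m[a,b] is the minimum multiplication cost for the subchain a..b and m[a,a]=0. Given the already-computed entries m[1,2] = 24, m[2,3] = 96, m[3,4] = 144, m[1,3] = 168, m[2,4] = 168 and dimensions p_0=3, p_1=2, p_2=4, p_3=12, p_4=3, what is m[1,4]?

186

m[1,4] = min over k∈[1,3] of m[1,k]+m[k+1,4]+p_{0}·p_k·p_{4}.
k=1: 0 + 168 + 3·2·3 = 186; k=2: 24 + 144 + 3·4·3 = 204; k=3: 168 + 0 + 3·12·3 = 276.
Minimum: 186 at k=1.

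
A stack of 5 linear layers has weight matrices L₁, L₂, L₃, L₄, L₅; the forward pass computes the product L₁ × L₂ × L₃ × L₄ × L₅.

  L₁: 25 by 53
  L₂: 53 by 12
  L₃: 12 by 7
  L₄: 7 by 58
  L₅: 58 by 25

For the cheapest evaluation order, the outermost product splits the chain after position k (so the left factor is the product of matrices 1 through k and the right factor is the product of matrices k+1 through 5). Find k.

3

Adjacent pairs: L₁L₂ = 25·53·12 = 15900; L₂L₃ = 53·12·7 = 4452; L₃L₄ = 12·7·58 = 4872; L₄L₅ = 7·58·25 = 10150.
Length 3: L₁..L₃: k=1: 0+4452+25·53·7=13727; k=2: 15900+0+25·12·7=18000 → min 13727 | L₂..L₄: k=2: 0+4872+53·12·58=41760; k=3: 4452+0+53·7·58=25970 → min 25970 | L₃..L₅: k=3: 0+10150+12·7·25=12250; k=4: 4872+0+12·58·25=22272 → min 12250.
Length 4: L₁..L₄: k=1: 0+25970+25·53·58=102820; k=2: 15900+4872+25·12·58=38172; k=3: 13727+0+25·7·58=23877 → min 23877 | L₂..L₅: k=2: 0+12250+53·12·25=28150; k=3: 4452+10150+53·7·25=23877; k=4: 25970+0+53·58·25=102820 → min 23877.
Top-level splits: k=1: (L₁..L₁)·(L₂..L₅) → 0+23877+25·53·25 = 57002; k=2: (L₁..L₂)·(L₃..L₅) → 15900+12250+25·12·25 = 35650; k=3: (L₁..L₃)·(L₄..L₅) → 13727+10150+25·7·25 = 28252; k=4: (L₁..L₄)·(L₅..L₅) → 23877+0+25·58·25 = 60127.
Best split is after L₃, i.e. k = 3.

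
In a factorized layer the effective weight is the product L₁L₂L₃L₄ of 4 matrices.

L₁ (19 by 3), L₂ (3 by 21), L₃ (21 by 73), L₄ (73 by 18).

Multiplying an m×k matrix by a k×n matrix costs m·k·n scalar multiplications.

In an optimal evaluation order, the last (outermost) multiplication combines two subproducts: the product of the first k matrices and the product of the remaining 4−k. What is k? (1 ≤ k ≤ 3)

Adjacent pairs: L₁L₂ = 19·3·21 = 1197; L₂L₃ = 3·21·73 = 4599; L₃L₄ = 21·73·18 = 27594.
Length 3: L₁..L₃: k=1: 0+4599+19·3·73=8760; k=2: 1197+0+19·21·73=30324 → min 8760 | L₂..L₄: k=2: 0+27594+3·21·18=28728; k=3: 4599+0+3·73·18=8541 → min 8541.
Top-level splits: k=1: (L₁..L₁)·(L₂..L₄) → 0+8541+19·3·18 = 9567; k=2: (L₁..L₂)·(L₃..L₄) → 1197+27594+19·21·18 = 35973; k=3: (L₁..L₃)·(L₄..L₄) → 8760+0+19·73·18 = 33726.
Best split is after L₁, i.e. k = 1.

1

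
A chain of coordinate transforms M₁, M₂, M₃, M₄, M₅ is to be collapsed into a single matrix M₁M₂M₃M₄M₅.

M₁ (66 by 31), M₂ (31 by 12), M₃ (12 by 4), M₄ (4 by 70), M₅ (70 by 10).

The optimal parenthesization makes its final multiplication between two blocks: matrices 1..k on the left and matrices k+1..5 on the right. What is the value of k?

Adjacent pairs: M₁M₂ = 66·31·12 = 24552; M₂M₃ = 31·12·4 = 1488; M₃M₄ = 12·4·70 = 3360; M₄M₅ = 4·70·10 = 2800.
Length 3: M₁..M₃: k=1: 0+1488+66·31·4=9672; k=2: 24552+0+66·12·4=27720 → min 9672 | M₂..M₄: k=2: 0+3360+31·12·70=29400; k=3: 1488+0+31·4·70=10168 → min 10168 | M₃..M₅: k=3: 0+2800+12·4·10=3280; k=4: 3360+0+12·70·10=11760 → min 3280.
Length 4: M₁..M₄: k=1: 0+10168+66·31·70=153388; k=2: 24552+3360+66·12·70=83352; k=3: 9672+0+66·4·70=28152 → min 28152 | M₂..M₅: k=2: 0+3280+31·12·10=7000; k=3: 1488+2800+31·4·10=5528; k=4: 10168+0+31·70·10=31868 → min 5528.
Top-level splits: k=1: (M₁..M₁)·(M₂..M₅) → 0+5528+66·31·10 = 25988; k=2: (M₁..M₂)·(M₃..M₅) → 24552+3280+66·12·10 = 35752; k=3: (M₁..M₃)·(M₄..M₅) → 9672+2800+66·4·10 = 15112; k=4: (M₁..M₄)·(M₅..M₅) → 28152+0+66·70·10 = 74352.
Best split is after M₃, i.e. k = 3.

3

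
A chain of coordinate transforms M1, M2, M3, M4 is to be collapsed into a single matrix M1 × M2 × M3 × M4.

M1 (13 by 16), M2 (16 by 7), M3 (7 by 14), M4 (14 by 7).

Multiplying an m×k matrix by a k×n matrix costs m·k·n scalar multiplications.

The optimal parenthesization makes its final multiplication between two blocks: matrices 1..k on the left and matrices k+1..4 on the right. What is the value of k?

2

Adjacent pairs: M1M2 = 13·16·7 = 1456; M2M3 = 16·7·14 = 1568; M3M4 = 7·14·7 = 686.
Length 3: M1..M3: k=1: 0+1568+13·16·14=4480; k=2: 1456+0+13·7·14=2730 → min 2730 | M2..M4: k=2: 0+686+16·7·7=1470; k=3: 1568+0+16·14·7=3136 → min 1470.
Top-level splits: k=1: (M1..M1)·(M2..M4) → 0+1470+13·16·7 = 2926; k=2: (M1..M2)·(M3..M4) → 1456+686+13·7·7 = 2779; k=3: (M1..M3)·(M4..M4) → 2730+0+13·14·7 = 4004.
Best split is after M2, i.e. k = 2.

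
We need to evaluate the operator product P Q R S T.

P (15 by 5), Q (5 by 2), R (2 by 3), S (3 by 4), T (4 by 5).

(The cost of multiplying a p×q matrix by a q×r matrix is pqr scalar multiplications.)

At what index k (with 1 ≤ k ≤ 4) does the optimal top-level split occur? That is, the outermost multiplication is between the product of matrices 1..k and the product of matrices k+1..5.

Adjacent pairs: PQ = 15·5·2 = 150; QR = 5·2·3 = 30; RS = 2·3·4 = 24; ST = 3·4·5 = 60.
Length 3: P..R: k=1: 0+30+15·5·3=255; k=2: 150+0+15·2·3=240 → min 240 | Q..S: k=2: 0+24+5·2·4=64; k=3: 30+0+5·3·4=90 → min 64 | R..T: k=3: 0+60+2·3·5=90; k=4: 24+0+2·4·5=64 → min 64.
Length 4: P..S: k=1: 0+64+15·5·4=364; k=2: 150+24+15·2·4=294; k=3: 240+0+15·3·4=420 → min 294 | Q..T: k=2: 0+64+5·2·5=114; k=3: 30+60+5·3·5=165; k=4: 64+0+5·4·5=164 → min 114.
Top-level splits: k=1: (P..P)·(Q..T) → 0+114+15·5·5 = 489; k=2: (P..Q)·(R..T) → 150+64+15·2·5 = 364; k=3: (P..R)·(S..T) → 240+60+15·3·5 = 525; k=4: (P..S)·(T..T) → 294+0+15·4·5 = 594.
Best split is after Q, i.e. k = 2.

2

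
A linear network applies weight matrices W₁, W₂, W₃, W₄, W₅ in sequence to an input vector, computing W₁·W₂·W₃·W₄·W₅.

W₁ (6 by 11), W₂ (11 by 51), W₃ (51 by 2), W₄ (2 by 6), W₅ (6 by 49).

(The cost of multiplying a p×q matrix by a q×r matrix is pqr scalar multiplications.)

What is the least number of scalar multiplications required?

Adjacent pairs: W₁W₂ = 6·11·51 = 3366; W₂W₃ = 11·51·2 = 1122; W₃W₄ = 51·2·6 = 612; W₄W₅ = 2·6·49 = 588.
Length 3: W₁..W₃: k=1: 0+1122+6·11·2=1254; k=2: 3366+0+6·51·2=3978 → min 1254 | W₂..W₄: k=2: 0+612+11·51·6=3978; k=3: 1122+0+11·2·6=1254 → min 1254 | W₃..W₅: k=3: 0+588+51·2·49=5586; k=4: 612+0+51·6·49=15606 → min 5586.
Length 4: W₁..W₄: k=1: 0+1254+6·11·6=1650; k=2: 3366+612+6·51·6=5814; k=3: 1254+0+6·2·6=1326 → min 1326 | W₂..W₅: k=2: 0+5586+11·51·49=33075; k=3: 1122+588+11·2·49=2788; k=4: 1254+0+11·6·49=4488 → min 2788.
Length 5: W₁..W₅: k=1: 0+2788+6·11·49=6022; k=2: 3366+5586+6·51·49=23946; k=3: 1254+588+6·2·49=2430; k=4: 1326+0+6·6·49=3090 → min 2430.
Optimal order: ((W₁·(W₂·W₃))·(W₄·W₅)) with cost 2430.

2430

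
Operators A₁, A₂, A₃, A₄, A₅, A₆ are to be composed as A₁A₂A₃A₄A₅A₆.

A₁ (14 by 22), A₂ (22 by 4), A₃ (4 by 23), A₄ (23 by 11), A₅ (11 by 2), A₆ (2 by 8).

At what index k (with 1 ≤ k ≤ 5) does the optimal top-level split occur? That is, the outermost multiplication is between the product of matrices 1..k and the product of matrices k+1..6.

5

Adjacent pairs: A₁A₂ = 14·22·4 = 1232; A₂A₃ = 22·4·23 = 2024; A₃A₄ = 4·23·11 = 1012; A₄A₅ = 23·11·2 = 506; A₅A₆ = 11·2·8 = 176.
Length 3: A₁..A₃: k=1: 0+2024+14·22·23=9108; k=2: 1232+0+14·4·23=2520 → min 2520 | A₂..A₄: k=2: 0+1012+22·4·11=1980; k=3: 2024+0+22·23·11=7590 → min 1980 | A₃..A₅: k=3: 0+506+4·23·2=690; k=4: 1012+0+4·11·2=1100 → min 690 | A₄..A₆: k=4: 0+176+23·11·8=2200; k=5: 506+0+23·2·8=874 → min 874.
Length 4: A₁..A₄: k=1: 0+1980+14·22·11=5368; k=2: 1232+1012+14·4·11=2860; k=3: 2520+0+14·23·11=6062 → min 2860 | A₂..A₅: k=2: 0+690+22·4·2=866; k=3: 2024+506+22·23·2=3542; k=4: 1980+0+22·11·2=2464 → min 866 | A₃..A₆: k=3: 0+874+4·23·8=1610; k=4: 1012+176+4·11·8=1540; k=5: 690+0+4·2·8=754 → min 754.
Length 5: A₁..A₅: k=1: 0+866+14·22·2=1482; k=2: 1232+690+14·4·2=2034; k=3: 2520+506+14·23·2=3670; k=4: 2860+0+14·11·2=3168 → min 1482 | A₂..A₆: k=2: 0+754+22·4·8=1458; k=3: 2024+874+22·23·8=6946; k=4: 1980+176+22·11·8=4092; k=5: 866+0+22·2·8=1218 → min 1218.
Top-level splits: k=1: (A₁..A₁)·(A₂..A₆) → 0+1218+14·22·8 = 3682; k=2: (A₁..A₂)·(A₃..A₆) → 1232+754+14·4·8 = 2434; k=3: (A₁..A₃)·(A₄..A₆) → 2520+874+14·23·8 = 5970; k=4: (A₁..A₄)·(A₅..A₆) → 2860+176+14·11·8 = 4268; k=5: (A₁..A₅)·(A₆..A₆) → 1482+0+14·2·8 = 1706.
Best split is after A₅, i.e. k = 5.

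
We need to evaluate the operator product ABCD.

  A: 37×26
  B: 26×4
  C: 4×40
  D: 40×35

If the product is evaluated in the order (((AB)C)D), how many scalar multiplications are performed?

(AB): 37×26 by 26×4 → 37×4, cost 37·26·4 = 3848
((AB)C): 37×4 by 4×40 → 37×40, cost 37·4·40 = 5920; cumulative 9768
(((AB)C)D): 37×40 by 40×35 → 37×35, cost 37·40·35 = 51800; cumulative 61568
Total: 61568 scalar multiplications.

61568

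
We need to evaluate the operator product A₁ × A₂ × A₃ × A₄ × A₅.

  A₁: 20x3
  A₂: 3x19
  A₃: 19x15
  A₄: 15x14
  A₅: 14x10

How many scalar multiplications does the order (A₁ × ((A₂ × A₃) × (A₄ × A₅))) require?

4005

(A₂ × A₃): 3×19 by 19×15 → 3×15, cost 3·19·15 = 855
(A₄ × A₅): 15×14 by 14×10 → 15×10, cost 15·14·10 = 2100
((A₂ × A₃) × (A₄ × A₅)): 3×15 by 15×10 → 3×10, cost 3·15·10 = 450; cumulative 3405
(A₁ × ((A₂ × A₃) × (A₄ × A₅))): 20×3 by 3×10 → 20×10, cost 20·3·10 = 600; cumulative 4005
Total: 4005 scalar multiplications.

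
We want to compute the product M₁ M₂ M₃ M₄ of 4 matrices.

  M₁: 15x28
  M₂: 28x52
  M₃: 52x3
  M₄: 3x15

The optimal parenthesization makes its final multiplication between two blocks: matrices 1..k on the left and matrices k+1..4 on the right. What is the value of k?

3

Adjacent pairs: M₁M₂ = 15·28·52 = 21840; M₂M₃ = 28·52·3 = 4368; M₃M₄ = 52·3·15 = 2340.
Length 3: M₁..M₃: k=1: 0+4368+15·28·3=5628; k=2: 21840+0+15·52·3=24180 → min 5628 | M₂..M₄: k=2: 0+2340+28·52·15=24180; k=3: 4368+0+28·3·15=5628 → min 5628.
Top-level splits: k=1: (M₁..M₁)·(M₂..M₄) → 0+5628+15·28·15 = 11928; k=2: (M₁..M₂)·(M₃..M₄) → 21840+2340+15·52·15 = 35880; k=3: (M₁..M₃)·(M₄..M₄) → 5628+0+15·3·15 = 6303.
Best split is after M₃, i.e. k = 3.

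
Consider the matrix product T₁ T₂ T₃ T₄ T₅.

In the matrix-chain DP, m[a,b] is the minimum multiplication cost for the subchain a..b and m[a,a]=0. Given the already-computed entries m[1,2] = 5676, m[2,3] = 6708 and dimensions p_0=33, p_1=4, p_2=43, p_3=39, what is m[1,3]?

m[1,3] = min over k∈[1,2] of m[1,k]+m[k+1,3]+p_{0}·p_k·p_{3}.
k=1: 0 + 6708 + 33·4·39 = 11856; k=2: 5676 + 0 + 33·43·39 = 61017.
Minimum: 11856 at k=1.

11856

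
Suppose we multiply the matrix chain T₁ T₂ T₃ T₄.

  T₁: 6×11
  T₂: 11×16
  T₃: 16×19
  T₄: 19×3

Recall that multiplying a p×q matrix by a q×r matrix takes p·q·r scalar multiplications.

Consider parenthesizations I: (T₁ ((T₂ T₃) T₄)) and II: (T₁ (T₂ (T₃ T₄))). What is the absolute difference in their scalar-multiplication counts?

Order I = (T₁ ((T₂ T₃) T₄)): (T₂ T₃): 11×16 by 16×19 → 11×19, cost 11·16·19 = 3344; ((T₂ T₃) T₄): 11×19 by 19×3 → 11×3, cost 11·19·3 = 627; cumulative 3971; (T₁ ((T₂ T₃) T₄)): 6×11 by 11×3 → 6×3, cost 6·11·3 = 198; cumulative 4169. Total 4169.
Order II = (T₁ (T₂ (T₃ T₄))): (T₃ T₄): 16×19 by 19×3 → 16×3, cost 16·19·3 = 912; (T₂ (T₃ T₄)): 11×16 by 16×3 → 11×3, cost 11·16·3 = 528; cumulative 1440; (T₁ (T₂ (T₃ T₄))): 6×11 by 11×3 → 6×3, cost 6·11·3 = 198; cumulative 1638. Total 1638.
Difference: |4169 − 1638| = 2531.

2531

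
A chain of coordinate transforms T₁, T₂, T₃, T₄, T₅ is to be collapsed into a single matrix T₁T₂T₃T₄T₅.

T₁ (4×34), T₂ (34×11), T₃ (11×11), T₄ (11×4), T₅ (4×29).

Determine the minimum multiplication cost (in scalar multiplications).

Adjacent pairs: T₁T₂ = 4·34·11 = 1496; T₂T₃ = 34·11·11 = 4114; T₃T₄ = 11·11·4 = 484; T₄T₅ = 11·4·29 = 1276.
Length 3: T₁..T₃: k=1: 0+4114+4·34·11=5610; k=2: 1496+0+4·11·11=1980 → min 1980 | T₂..T₄: k=2: 0+484+34·11·4=1980; k=3: 4114+0+34·11·4=5610 → min 1980 | T₃..T₅: k=3: 0+1276+11·11·29=4785; k=4: 484+0+11·4·29=1760 → min 1760.
Length 4: T₁..T₄: k=1: 0+1980+4·34·4=2524; k=2: 1496+484+4·11·4=2156; k=3: 1980+0+4·11·4=2156 → min 2156 | T₂..T₅: k=2: 0+1760+34·11·29=12606; k=3: 4114+1276+34·11·29=16236; k=4: 1980+0+34·4·29=5924 → min 5924.
Length 5: T₁..T₅: k=1: 0+5924+4·34·29=9868; k=2: 1496+1760+4·11·29=4532; k=3: 1980+1276+4·11·29=4532; k=4: 2156+0+4·4·29=2620 → min 2620.
Optimal order: (((T₁T₂)(T₃T₄))T₅) with cost 2620.

2620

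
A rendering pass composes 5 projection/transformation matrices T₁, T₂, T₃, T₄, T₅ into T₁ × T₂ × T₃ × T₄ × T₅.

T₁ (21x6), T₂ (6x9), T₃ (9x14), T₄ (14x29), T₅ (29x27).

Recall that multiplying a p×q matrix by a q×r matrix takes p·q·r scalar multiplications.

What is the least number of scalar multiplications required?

Adjacent pairs: T₁T₂ = 21·6·9 = 1134; T₂T₃ = 6·9·14 = 756; T₃T₄ = 9·14·29 = 3654; T₄T₅ = 14·29·27 = 10962.
Length 3: T₁..T₃: k=1: 0+756+21·6·14=2520; k=2: 1134+0+21·9·14=3780 → min 2520 | T₂..T₄: k=2: 0+3654+6·9·29=5220; k=3: 756+0+6·14·29=3192 → min 3192 | T₃..T₅: k=3: 0+10962+9·14·27=14364; k=4: 3654+0+9·29·27=10701 → min 10701.
Length 4: T₁..T₄: k=1: 0+3192+21·6·29=6846; k=2: 1134+3654+21·9·29=10269; k=3: 2520+0+21·14·29=11046 → min 6846 | T₂..T₅: k=2: 0+10701+6·9·27=12159; k=3: 756+10962+6·14·27=13986; k=4: 3192+0+6·29·27=7890 → min 7890.
Length 5: T₁..T₅: k=1: 0+7890+21·6·27=11292; k=2: 1134+10701+21·9·27=16938; k=3: 2520+10962+21·14·27=21420; k=4: 6846+0+21·29·27=23289 → min 11292.
Optimal order: (T₁ × (((T₂ × T₃) × T₄) × T₅)) with cost 11292.

11292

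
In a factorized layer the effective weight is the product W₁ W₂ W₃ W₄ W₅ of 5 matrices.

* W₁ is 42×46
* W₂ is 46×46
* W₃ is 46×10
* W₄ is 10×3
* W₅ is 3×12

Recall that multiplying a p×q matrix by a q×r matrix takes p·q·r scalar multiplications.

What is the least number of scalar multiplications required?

Adjacent pairs: W₁W₂ = 42·46·46 = 88872; W₂W₃ = 46·46·10 = 21160; W₃W₄ = 46·10·3 = 1380; W₄W₅ = 10·3·12 = 360.
Length 3: W₁..W₃: k=1: 0+21160+42·46·10=40480; k=2: 88872+0+42·46·10=108192 → min 40480 | W₂..W₄: k=2: 0+1380+46·46·3=7728; k=3: 21160+0+46·10·3=22540 → min 7728 | W₃..W₅: k=3: 0+360+46·10·12=5880; k=4: 1380+0+46·3·12=3036 → min 3036.
Length 4: W₁..W₄: k=1: 0+7728+42·46·3=13524; k=2: 88872+1380+42·46·3=96048; k=3: 40480+0+42·10·3=41740 → min 13524 | W₂..W₅: k=2: 0+3036+46·46·12=28428; k=3: 21160+360+46·10·12=27040; k=4: 7728+0+46·3·12=9384 → min 9384.
Length 5: W₁..W₅: k=1: 0+9384+42·46·12=32568; k=2: 88872+3036+42·46·12=115092; k=3: 40480+360+42·10·12=45880; k=4: 13524+0+42·3·12=15036 → min 15036.
Optimal order: ((W₁ (W₂ (W₃ W₄))) W₅) with cost 15036.

15036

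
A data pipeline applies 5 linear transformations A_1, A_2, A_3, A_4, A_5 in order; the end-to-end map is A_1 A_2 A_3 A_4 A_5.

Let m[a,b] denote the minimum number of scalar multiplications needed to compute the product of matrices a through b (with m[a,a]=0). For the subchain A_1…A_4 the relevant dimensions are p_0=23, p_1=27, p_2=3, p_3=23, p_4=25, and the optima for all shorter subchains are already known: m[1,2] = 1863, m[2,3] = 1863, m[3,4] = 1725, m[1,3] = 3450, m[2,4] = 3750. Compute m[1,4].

m[1,4] = min over k∈[1,3] of m[1,k]+m[k+1,4]+p_{0}·p_k·p_{4}.
k=1: 0 + 3750 + 23·27·25 = 19275; k=2: 1863 + 1725 + 23·3·25 = 5313; k=3: 3450 + 0 + 23·23·25 = 16675.
Minimum: 5313 at k=2.

5313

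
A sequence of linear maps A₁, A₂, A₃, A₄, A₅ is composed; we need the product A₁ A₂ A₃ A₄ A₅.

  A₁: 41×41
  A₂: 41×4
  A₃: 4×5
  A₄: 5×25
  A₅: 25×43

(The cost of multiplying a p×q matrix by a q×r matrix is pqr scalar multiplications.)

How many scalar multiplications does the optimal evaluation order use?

18576

Adjacent pairs: A₁A₂ = 41·41·4 = 6724; A₂A₃ = 41·4·5 = 820; A₃A₄ = 4·5·25 = 500; A₄A₅ = 5·25·43 = 5375.
Length 3: A₁..A₃: k=1: 0+820+41·41·5=9225; k=2: 6724+0+41·4·5=7544 → min 7544 | A₂..A₄: k=2: 0+500+41·4·25=4600; k=3: 820+0+41·5·25=5945 → min 4600 | A₃..A₅: k=3: 0+5375+4·5·43=6235; k=4: 500+0+4·25·43=4800 → min 4800.
Length 4: A₁..A₄: k=1: 0+4600+41·41·25=46625; k=2: 6724+500+41·4·25=11324; k=3: 7544+0+41·5·25=12669 → min 11324 | A₂..A₅: k=2: 0+4800+41·4·43=11852; k=3: 820+5375+41·5·43=15010; k=4: 4600+0+41·25·43=48675 → min 11852.
Length 5: A₁..A₅: k=1: 0+11852+41·41·43=84135; k=2: 6724+4800+41·4·43=18576; k=3: 7544+5375+41·5·43=21734; k=4: 11324+0+41·25·43=55399 → min 18576.
Optimal order: ((A₁ A₂) ((A₃ A₄) A₅)) with cost 18576.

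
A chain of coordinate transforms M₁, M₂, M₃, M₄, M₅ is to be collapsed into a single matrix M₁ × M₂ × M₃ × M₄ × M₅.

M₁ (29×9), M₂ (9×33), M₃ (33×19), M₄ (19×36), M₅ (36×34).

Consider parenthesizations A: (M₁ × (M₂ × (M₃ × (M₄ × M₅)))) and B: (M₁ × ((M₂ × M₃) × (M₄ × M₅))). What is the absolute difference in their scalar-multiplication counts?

19959

Order A = (M₁ × (M₂ × (M₃ × (M₄ × M₅)))): (M₄ × M₅): 19×36 by 36×34 → 19×34, cost 19·36·34 = 23256; (M₃ × (M₄ × M₅)): 33×19 by 19×34 → 33×34, cost 33·19·34 = 21318; cumulative 44574; (M₂ × (M₃ × (M₄ × M₅))): 9×33 by 33×34 → 9×34, cost 9·33·34 = 10098; cumulative 54672; (M₁ × (M₂ × (M₃ × (M₄ × M₅)))): 29×9 by 9×34 → 29×34, cost 29·9·34 = 8874; cumulative 63546. Total 63546.
Order B = (M₁ × ((M₂ × M₃) × (M₄ × M₅))): (M₂ × M₃): 9×33 by 33×19 → 9×19, cost 9·33·19 = 5643; (M₄ × M₅): 19×36 by 36×34 → 19×34, cost 19·36·34 = 23256; ((M₂ × M₃) × (M₄ × M₅)): 9×19 by 19×34 → 9×34, cost 9·19·34 = 5814; cumulative 34713; (M₁ × ((M₂ × M₃) × (M₄ × M₅))): 29×9 by 9×34 → 29×34, cost 29·9·34 = 8874; cumulative 43587. Total 43587.
Difference: |63546 − 43587| = 19959.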